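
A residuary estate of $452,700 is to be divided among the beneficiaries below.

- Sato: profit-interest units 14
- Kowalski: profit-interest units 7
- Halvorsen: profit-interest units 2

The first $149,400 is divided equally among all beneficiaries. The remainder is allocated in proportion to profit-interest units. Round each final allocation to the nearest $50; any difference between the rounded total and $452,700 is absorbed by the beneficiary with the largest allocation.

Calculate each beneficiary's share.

Sato: $234,450 | Kowalski: $142,100 | Halvorsen: $76,150

Equal tier: $149,400 ÷ 3 = $49,800 apiece.
Remainder $303,300 by profit-interest units (total 23): Sato 184,617.39 → $184,600; Kowalski 92,308.70 → $92,300; Halvorsen 26,373.91 → $26,350.
Rounding difference +$50 on remainder applied to Sato.
Totals: Sato $49,800 + $184,650 = $234,450; Kowalski $49,800 + $92,300 = $142,100; Halvorsen $49,800 + $26,350 = $76,150.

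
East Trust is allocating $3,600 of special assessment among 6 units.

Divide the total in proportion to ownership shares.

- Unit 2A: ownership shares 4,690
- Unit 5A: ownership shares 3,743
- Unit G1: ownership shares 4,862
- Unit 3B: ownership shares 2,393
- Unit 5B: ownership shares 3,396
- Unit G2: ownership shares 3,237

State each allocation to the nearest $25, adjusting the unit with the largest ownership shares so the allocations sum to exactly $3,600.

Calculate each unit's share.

Unit 2A: $750 | Unit 5A: $600 | Unit G1: $800 | Unit 3B: $375 | Unit 5B: $550 | Unit G2: $525

Total ownership shares = 22,321.
Unrounded shares: Unit 2A 4,690/22,321 × $3,600 = 756.42; Unit 5A 3,743/22,321 × $3,600 = 603.68; Unit G1 4,862/22,321 × $3,600 = 784.16; Unit 3B 2,393/22,321 × $3,600 = 385.95; Unit 5B 3,396/22,321 × $3,600 = 547.72; Unit G2 3,237/22,321 × $3,600 = 522.07.
Rounded to nearest $25: Unit 2A $750; Unit 5A $600; Unit G1 $775; Unit 3B $375; Unit 5B $550; Unit G2 $525. Sum = $3,575.
Difference $3,600 − $3,575 = +$25 applied to largest ownership shares (Unit G1): Unit G1 becomes $800.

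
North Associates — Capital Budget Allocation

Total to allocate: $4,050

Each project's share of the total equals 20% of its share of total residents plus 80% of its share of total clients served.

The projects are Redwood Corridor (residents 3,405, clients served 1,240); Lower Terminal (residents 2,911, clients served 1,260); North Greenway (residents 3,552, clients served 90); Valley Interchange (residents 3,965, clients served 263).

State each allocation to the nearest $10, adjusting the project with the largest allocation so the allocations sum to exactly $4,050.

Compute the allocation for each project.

Redwood Corridor: $1,610 · Lower Terminal: $1,600 · North Greenway: $310 · Valley Interchange: $530

Totals — residents 13,833, clients served 2,853.
Composite weights (20% residents + 80% clients served): Redwood Corridor 0.3969; Lower Terminal 0.3954; North Greenway 0.0766; Valley Interchange 0.1311.
Pro-rata amounts: Redwood Corridor 1,607.58; Lower Terminal 1,601.37; North Greenway 310.20; Valley Interchange 530.85.
After rounding ($10): Redwood Corridor $1,610; Lower Terminal $1,600; North Greenway $310; Valley Interchange $530. Sum = $4,050.
No rounding difference to absorb.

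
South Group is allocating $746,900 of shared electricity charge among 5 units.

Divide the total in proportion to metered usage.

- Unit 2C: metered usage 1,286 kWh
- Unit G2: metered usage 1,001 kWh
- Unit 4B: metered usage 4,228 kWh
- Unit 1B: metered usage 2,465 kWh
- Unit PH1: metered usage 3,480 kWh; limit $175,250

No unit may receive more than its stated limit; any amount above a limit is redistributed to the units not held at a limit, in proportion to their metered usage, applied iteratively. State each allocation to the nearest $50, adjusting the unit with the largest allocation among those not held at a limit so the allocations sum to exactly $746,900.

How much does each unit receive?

Total metered usage = 12,460.
Unconstrained shares: Unit 2C 77,087.75; Unit G2 60,003.76; Unit 4B 253,442.47; Unit 1B 147,761.52; Unit PH1 208,604.49.
Capped: Unit PH1 ($175,250); remaining pool $571,650 reallocated over remaining metered usage 8,980.
Shares after redistribution: Unit 2C 81,864.35 → $81,850; Unit G2 63,721.79 → $63,700; Unit 4B 269,146.57 → $269,150; Unit 1B 156,917.29 → $156,900.
Rounding difference +$50 applied to Unit 4B → $269,200.

Unit 2C: $81,850 · Unit G2: $63,700 · Unit 4B: $269,200 · Unit 1B: $156,900 · Unit PH1: $175,250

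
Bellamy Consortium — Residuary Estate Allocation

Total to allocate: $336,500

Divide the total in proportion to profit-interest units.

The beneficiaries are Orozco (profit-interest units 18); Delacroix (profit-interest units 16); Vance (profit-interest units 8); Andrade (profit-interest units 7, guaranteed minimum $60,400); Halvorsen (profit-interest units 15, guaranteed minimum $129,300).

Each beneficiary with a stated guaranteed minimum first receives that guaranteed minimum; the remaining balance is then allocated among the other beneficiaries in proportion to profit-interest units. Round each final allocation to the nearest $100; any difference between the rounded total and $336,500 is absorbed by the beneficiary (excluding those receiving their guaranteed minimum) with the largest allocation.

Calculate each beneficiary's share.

Guaranteed amounts: Andrade $60,400; Halvorsen $129,300. Residual $146,800.
Residual split over remaining profit-interest units 42: Orozco 62,914.29 → $62,900; Delacroix 55,923.81 → $55,900; Vance 27,961.90 → $28,000.

Orozco: $62,900; Delacroix: $55,900; Vance: $28,000; Andrade: $60,400; Halvorsen: $129,300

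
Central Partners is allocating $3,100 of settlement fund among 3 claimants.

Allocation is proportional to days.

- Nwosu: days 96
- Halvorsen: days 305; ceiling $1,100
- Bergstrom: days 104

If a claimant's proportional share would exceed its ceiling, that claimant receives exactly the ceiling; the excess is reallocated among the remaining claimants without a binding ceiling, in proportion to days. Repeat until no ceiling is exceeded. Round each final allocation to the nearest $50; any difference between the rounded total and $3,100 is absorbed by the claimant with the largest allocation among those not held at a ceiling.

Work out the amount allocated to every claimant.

Nwosu: $950 | Halvorsen: $1,100 | Bergstrom: $1,050

Combined days = 505.
Unconstrained shares: Nwosu 589.31; Halvorsen 1,872.28; Bergstrom 638.42.
Held at cap: Halvorsen ($1,100); residual $2,000 reallocated over remaining days 200.
Shares after redistribution: Nwosu 960.00 → $950; Bergstrom 1,040.00 → $1,050.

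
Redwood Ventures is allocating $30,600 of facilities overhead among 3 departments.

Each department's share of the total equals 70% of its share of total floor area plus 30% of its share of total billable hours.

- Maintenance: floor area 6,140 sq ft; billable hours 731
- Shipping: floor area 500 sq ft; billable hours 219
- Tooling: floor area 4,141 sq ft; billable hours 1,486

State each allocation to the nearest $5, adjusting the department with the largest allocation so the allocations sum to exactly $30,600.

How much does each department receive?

Maintenance: $14,955 | Shipping: $1,820 | Tooling: $13,825

Totals — floor area 10,781, billable hours 2,436.
Composite weights (70% floor area + 30% billable hours): Maintenance 0.4887; Shipping 0.0594; Tooling 0.4519.
Raw shares: Maintenance 14,953.88; Shipping 1,818.71; Tooling 13,827.41.
Rounded to nearest $5: Maintenance $14,955; Shipping $1,820; Tooling $13,825. Sum = $30,600.
Rounded total matches; no reconciliation needed.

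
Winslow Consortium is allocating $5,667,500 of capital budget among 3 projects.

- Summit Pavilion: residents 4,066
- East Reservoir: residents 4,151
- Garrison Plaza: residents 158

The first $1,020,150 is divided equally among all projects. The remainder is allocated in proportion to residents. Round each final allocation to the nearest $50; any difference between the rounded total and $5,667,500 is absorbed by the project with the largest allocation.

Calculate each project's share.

Summit Pavilion: $2,596,300 · East Reservoir: $2,643,450 · Garrison Plaza: $427,750

First tranche $1,020,150 split equally: $340,050 each.
Remainder $4,647,350 by residents (total 8,375): Summit Pavilion 2,256,253.74 → $2,256,250; East Reservoir 2,303,420.88 → $2,303,400; Garrison Plaza 87,675.38 → $87,700.
Totals: Summit Pavilion $340,050 + $2,256,250 = $2,596,300; East Reservoir $340,050 + $2,303,400 = $2,643,450; Garrison Plaza $340,050 + $87,700 = $427,750.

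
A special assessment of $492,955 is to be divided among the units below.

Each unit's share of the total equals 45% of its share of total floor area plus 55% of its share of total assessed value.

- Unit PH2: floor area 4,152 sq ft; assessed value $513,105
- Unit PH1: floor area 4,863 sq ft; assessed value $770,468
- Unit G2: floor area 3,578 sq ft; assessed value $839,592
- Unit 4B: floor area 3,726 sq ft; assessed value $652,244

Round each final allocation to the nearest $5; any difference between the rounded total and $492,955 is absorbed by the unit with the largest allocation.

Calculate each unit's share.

Unit PH2: $106,565; Unit PH1: $141,370; Unit G2: $130,655; Unit 4B: $114,365

Totals — floor area 16,319, assessed value 2,775,409.
Combined weights (45% floor area + 55% assessed value): Unit PH2 0.2162; Unit PH1 0.2868; Unit G2 0.2650; Unit 4B 0.2320.
Unrounded shares: Unit PH2 106,563.96; Unit PH1 141,370.20; Unit G2 130,655.37; Unit 4B 114,365.46.
Rounded to nearest $5: Unit PH2 $106,565; Unit PH1 $141,370; Unit G2 $130,655; Unit 4B $114,365. Sum = $492,955.
Sum already equals the total — no adjustment.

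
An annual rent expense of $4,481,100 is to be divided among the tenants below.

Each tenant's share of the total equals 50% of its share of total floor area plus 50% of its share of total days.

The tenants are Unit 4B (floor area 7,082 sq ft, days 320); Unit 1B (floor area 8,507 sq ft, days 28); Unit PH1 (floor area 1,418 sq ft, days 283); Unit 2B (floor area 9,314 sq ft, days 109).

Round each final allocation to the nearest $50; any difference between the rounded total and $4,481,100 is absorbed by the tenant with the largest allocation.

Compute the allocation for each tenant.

Unit 4B: $1,571,750 · Unit 1B: $808,950 · Unit PH1: $977,550 · Unit 2B: $1,122,850

Totals — floor area 26,321, days 740.
Composite weights (50% floor area + 50% days): Unit 4B 0.3507; Unit 1B 0.1805; Unit PH1 0.2182; Unit 2B 0.2506.
Unrounded shares: Unit 4B 1,571,734.98; Unit 1B 808,927.82; Unit PH1 977,564.88; Unit 2B 1,122,872.32.
Rounded to nearest $50: Unit 4B $1,571,750; Unit 1B $808,950; Unit PH1 $977,550; Unit 2B $1,122,850. Sum = $4,481,100.
No rounding difference to absorb.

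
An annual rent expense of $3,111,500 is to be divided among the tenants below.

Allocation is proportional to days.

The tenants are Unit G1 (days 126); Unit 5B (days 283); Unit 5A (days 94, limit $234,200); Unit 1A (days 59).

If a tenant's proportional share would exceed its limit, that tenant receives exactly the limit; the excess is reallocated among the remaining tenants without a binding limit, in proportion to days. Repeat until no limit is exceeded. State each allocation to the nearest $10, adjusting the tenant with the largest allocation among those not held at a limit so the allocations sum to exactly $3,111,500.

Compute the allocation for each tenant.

Unit G1: $774,660 | Unit 5B: $1,739,900 | Unit 5A: $234,200 | Unit 1A: $362,740

Days total: 562.
Unconstrained shares: Unit G1 697,596.09; Unit 5B 1,566,822.95; Unit 5A 520,428.83; Unit 1A 326,652.14.
Held at cap: Unit 5A ($234,200); balance $2,877,300 reallocated over remaining days 468.
Remaining shares: Unit G1 774,657.69 → $774,660; Unit 5B 1,739,905.77 → $1,739,910; Unit 1A 362,736.54 → $362,740.
Rounding difference −$10 applied to Unit 5B → $1,739,900.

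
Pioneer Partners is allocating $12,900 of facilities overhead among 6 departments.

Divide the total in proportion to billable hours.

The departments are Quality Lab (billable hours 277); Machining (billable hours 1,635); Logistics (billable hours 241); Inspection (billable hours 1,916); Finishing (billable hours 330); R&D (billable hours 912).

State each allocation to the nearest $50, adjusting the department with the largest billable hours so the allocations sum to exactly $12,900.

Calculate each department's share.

Quality Lab: $650 · Machining: $3,950 · Logistics: $600 · Inspection: $4,700 · Finishing: $800 · R&D: $2,200

Sum of billable hours: 277 + 1,635 + 241 + 1,916 + 330 + 912 = 5,311.
Raw shares: Quality Lab 672.81; Machining 3,971.29; Logistics 585.37; Inspection 4,653.81; Finishing 801.54; R&D 2,215.18.
Rounded to nearest $50: Quality Lab $650; Machining $3,950; Logistics $600; Inspection $4,650; Finishing $800; R&D $2,200. Sum = $12,850.
Difference $12,900 − $12,850 = +$50 applied to largest billable hours (Inspection): Inspection becomes $4,700.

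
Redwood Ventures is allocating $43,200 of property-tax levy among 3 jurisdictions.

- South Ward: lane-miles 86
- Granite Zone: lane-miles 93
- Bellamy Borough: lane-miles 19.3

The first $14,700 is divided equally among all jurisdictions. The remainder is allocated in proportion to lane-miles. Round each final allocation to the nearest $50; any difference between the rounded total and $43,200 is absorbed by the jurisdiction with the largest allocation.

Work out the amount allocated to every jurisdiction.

Equal tier: $14,700 ÷ 3 = $4,900 apiece.
Remainder $28,500 by lane-miles (total 198.3): South Ward 12,360.06 → $12,350; Granite Zone 13,366.11 → $13,350; Bellamy Borough 2,773.83 → $2,750.
Rounding difference +$50 on remainder applied to Granite Zone.
Totals: South Ward $4,900 + $12,350 = $17,250; Granite Zone $4,900 + $13,400 = $18,300; Bellamy Borough $4,900 + $2,750 = $7,650.

South Ward: $17,250 · Granite Zone: $18,300 · Bellamy Borough: $7,650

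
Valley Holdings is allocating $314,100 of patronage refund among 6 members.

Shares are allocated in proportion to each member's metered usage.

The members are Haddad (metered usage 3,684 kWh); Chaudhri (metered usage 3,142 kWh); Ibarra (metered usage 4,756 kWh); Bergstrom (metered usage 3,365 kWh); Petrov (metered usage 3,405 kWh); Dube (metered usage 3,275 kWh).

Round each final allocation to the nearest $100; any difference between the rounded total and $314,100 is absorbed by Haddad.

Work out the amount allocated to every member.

Total metered usage = 21,627.
Pro-rata amounts: Haddad 3,684/21,627 × $314,100 = 53,504.62; Chaudhri 3,142/21,627 × $314,100 = 45,632.88; Ibarra 4,756/21,627 × $314,100 = 69,073.82; Bergstrom 3,365/21,627 × $314,100 = 48,871.62; Petrov 3,405/21,627 × $314,100 = 49,452.56; Dube 3,275/21,627 × $314,100 = 47,564.50.
At nearest $100: Haddad $53,500; Chaudhri $45,600; Ibarra $69,100; Bergstrom $48,900; Petrov $49,500; Dube $47,600. Sum = $314,200.
Difference $314,100 − $314,200 = −$100 applied to Haddad: Haddad becomes $53,400.

Haddad: $53,400; Chaudhri: $45,600; Ibarra: $69,100; Bergstrom: $48,900; Petrov: $49,500; Dube: $47,600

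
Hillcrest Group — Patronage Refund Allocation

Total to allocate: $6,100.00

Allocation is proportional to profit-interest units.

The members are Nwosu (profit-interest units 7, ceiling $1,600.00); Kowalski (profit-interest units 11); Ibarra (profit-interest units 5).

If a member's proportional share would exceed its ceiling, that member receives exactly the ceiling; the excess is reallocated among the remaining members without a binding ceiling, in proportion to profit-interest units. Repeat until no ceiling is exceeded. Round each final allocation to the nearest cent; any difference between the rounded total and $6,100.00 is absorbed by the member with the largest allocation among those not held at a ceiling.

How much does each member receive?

Sum of profit-interest units: 23.
Proportional shares (ignoring caps): Nwosu 1,856.5217; Kowalski 2,917.3913; Ibarra 1,326.0870.
Held at cap: Nwosu ($1,600.00); remaining pool $4,500.00 reallocated over remaining profit-interest units 16.
Remaining shares: Kowalski 3,093.7500 → $3,093.75; Ibarra 1,406.2500 → $1,406.25.

Nwosu: $1,600.00 · Kowalski: $3,093.75 · Ibarra: $1,406.25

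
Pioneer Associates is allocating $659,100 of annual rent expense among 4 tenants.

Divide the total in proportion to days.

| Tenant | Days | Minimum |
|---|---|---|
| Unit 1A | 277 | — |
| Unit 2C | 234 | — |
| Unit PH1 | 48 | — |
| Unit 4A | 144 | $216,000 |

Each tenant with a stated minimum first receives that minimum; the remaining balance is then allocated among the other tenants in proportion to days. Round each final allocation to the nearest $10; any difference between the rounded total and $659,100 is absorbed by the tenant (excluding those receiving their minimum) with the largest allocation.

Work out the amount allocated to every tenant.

Guaranteed amounts: Unit 4A $216,000. Residual $443,100.
Residual split over remaining days 559: Unit 1A 219,568.34 → $219,570; Unit 2C 185,483.72 → $185,480; Unit PH1 38,047.94 → $38,050.

Unit 1A: $219,570 · Unit 2C: $185,480 · Unit PH1: $38,050 · Unit 4A: $216,000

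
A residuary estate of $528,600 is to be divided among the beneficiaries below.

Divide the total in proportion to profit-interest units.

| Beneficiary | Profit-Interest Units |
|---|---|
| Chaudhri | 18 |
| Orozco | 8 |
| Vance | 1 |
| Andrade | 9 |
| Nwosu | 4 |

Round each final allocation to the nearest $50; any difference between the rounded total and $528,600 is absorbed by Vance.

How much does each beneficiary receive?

Profit-interest units total: 40.
Unrounded shares: Chaudhri 18/40 × $528,600 = 237,870.00; Orozco 8/40 × $528,600 = 105,720.00; Vance 1/40 × $528,600 = 13,215.00; Andrade 9/40 × $528,600 = 118,935.00; Nwosu 4/40 × $528,600 = 52,860.00.
Rounded to nearest $50: Chaudhri $237,850; Orozco $105,700; Vance $13,200; Andrade $118,950; Nwosu $52,850. Sum = $528,550.
Difference $528,600 − $528,550 = +$50 applied to Vance: Vance becomes $13,250.

Chaudhri: $237,850 | Orozco: $105,700 | Vance: $13,250 | Andrade: $118,950 | Nwosu: $52,850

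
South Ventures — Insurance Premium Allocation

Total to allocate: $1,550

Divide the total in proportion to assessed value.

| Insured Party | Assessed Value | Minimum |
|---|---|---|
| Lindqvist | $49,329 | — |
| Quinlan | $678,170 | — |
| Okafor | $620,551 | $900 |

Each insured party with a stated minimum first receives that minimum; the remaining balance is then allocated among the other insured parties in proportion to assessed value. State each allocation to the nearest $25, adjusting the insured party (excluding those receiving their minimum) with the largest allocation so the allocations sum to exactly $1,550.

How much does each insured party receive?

Lindqvist: $50 · Quinlan: $600 · Okafor: $900

Minimums first: Okafor $900. Residual $650.
Residual split over remaining assessed value 727,499: Lindqvist 44.07 → $50; Quinlan 605.93 → $600.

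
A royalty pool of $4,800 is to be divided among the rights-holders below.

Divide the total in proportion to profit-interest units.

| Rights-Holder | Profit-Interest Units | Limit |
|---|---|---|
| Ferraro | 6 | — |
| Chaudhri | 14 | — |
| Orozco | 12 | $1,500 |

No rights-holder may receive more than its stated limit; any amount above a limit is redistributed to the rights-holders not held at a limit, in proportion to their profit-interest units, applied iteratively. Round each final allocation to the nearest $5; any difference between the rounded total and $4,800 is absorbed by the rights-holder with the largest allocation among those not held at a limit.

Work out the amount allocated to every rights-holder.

Ferraro: $990; Chaudhri: $2,310; Orozco: $1,500

Total profit-interest units = 32.
Pro-rata shares before constraints: Ferraro 900.00; Chaudhri 2,100.00; Orozco 1,800.00.
Capped: Orozco ($1,500); balance $3,300 reallocated over remaining profit-interest units 20.
Redistributed shares: Ferraro 990.00 → $990; Chaudhri 2,310.00 → $2,310.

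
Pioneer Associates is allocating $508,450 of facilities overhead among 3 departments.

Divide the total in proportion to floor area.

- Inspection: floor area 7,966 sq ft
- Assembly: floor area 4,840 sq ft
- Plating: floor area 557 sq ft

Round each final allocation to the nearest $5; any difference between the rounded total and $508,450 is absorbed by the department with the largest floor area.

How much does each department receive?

Inspection: $303,095; Assembly: $184,160; Plating: $21,195

Total floor area = 7,966 + 4,840 + 557 = 13,363.
Pro-rata amounts: Inspection 303,099.06; Assembly 184,157.60; Plating 21,193.34.
At nearest $5: Inspection $303,100; Assembly $184,160; Plating $21,195. Sum = $508,455.
Difference $508,450 − $508,455 = −$5 applied to largest floor area (Inspection): Inspection becomes $303,095.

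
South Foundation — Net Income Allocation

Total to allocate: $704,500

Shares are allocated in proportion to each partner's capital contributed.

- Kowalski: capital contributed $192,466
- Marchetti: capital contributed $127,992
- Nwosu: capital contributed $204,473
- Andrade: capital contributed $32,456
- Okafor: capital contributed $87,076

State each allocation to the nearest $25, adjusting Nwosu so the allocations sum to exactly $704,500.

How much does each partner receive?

Kowalski: $210,400; Marchetti: $139,925; Nwosu: $223,500; Andrade: $35,475; Okafor: $95,200

Combined capital contributed = 644,463.
Raw shares: Kowalski 192,466/644,463 × $704,500 = 210,395.78; Marchetti 127,992/644,463 × $704,500 = 139,915.50; Nwosu 204,473/644,463 × $704,500 = 223,521.33; Andrade 32,456/644,463 × $704,500 = 35,479.54; Okafor 87,076/644,463 × $704,500 = 95,187.84.
After rounding ($25): Kowalski $210,400; Marchetti $139,925; Nwosu $223,525; Andrade $35,475; Okafor $95,200. Sum = $704,525.
Difference $704,500 − $704,525 = −$25 applied to Nwosu: Nwosu becomes $223,500.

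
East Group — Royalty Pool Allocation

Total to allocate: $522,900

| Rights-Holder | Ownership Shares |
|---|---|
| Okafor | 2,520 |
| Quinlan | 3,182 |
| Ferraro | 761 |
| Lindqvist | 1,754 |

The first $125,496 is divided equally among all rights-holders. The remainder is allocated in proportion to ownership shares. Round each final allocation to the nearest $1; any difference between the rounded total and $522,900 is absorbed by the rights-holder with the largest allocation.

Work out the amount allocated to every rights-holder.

Okafor: $153,250; Quinlan: $185,267; Ferraro: $68,179; Lindqvist: $116,204

First tranche $125,496 split equally: $31,374 each.
Remainder $397,404 by ownership shares (total 8,217): Okafor 121,876.36 → $121,876; Quinlan 153,893.09 → $153,893; Ferraro 36,804.73 → $36,805; Lindqvist 84,829.82 → $84,830.
Totals: Okafor $31,374 + $121,876 = $153,250; Quinlan $31,374 + $153,893 = $185,267; Ferraro $31,374 + $36,805 = $68,179; Lindqvist $31,374 + $84,830 = $116,204.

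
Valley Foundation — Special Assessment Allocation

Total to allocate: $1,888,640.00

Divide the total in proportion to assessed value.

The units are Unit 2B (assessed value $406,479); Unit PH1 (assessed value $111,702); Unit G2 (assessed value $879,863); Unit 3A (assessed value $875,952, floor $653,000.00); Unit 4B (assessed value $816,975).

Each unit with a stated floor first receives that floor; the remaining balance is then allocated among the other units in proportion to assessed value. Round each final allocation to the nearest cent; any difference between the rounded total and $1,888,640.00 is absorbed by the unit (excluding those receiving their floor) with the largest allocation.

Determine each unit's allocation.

Guaranteed amounts: Unit 3A $653,000.00. Residual $1,235,640.00.
Residual split over remaining assessed value 2,215,019: Unit 2B 226,752.7780 → $226,752.78; Unit PH1 62,312.5397 → $62,312.54; Unit G2 490,828.2581 → $490,828.26; Unit 4B 455,746.4243 → $455,746.42.

Unit 2B: $226,752.78 · Unit PH1: $62,312.54 · Unit G2: $490,828.26 · Unit 3A: $653,000.00 · Unit 4B: $455,746.42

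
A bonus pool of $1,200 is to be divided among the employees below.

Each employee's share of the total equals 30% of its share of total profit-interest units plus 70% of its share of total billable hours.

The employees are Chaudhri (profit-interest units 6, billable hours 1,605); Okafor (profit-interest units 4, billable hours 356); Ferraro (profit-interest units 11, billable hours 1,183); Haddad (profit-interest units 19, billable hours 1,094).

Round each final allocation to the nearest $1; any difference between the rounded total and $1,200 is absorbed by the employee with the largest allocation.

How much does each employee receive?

Chaudhri: $372 · Okafor: $107 · Ferraro: $333 · Haddad: $388

Totals — profit-interest units 40, billable hours 4,238.
Blended shares (30% profit-interest units + 70% billable hours): Chaudhri 0.3101; Okafor 0.0888; Ferraro 0.2779; Haddad 0.3232.
Unrounded shares: Chaudhri 372.12; Okafor 106.56; Ferraro 333.48; Haddad 387.84.
At nearest $1: Chaudhri $372; Okafor $107; Ferraro $333; Haddad $388. Sum = $1,200.
Rounded total matches; no reconciliation needed.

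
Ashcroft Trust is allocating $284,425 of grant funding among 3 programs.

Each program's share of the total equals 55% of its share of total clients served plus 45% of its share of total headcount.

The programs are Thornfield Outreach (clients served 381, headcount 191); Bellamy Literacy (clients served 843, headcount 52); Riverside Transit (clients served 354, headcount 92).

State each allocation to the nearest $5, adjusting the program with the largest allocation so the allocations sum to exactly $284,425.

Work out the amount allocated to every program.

Totals — clients served 1,578, headcount 335.
Blended shares (55% clients served + 45% headcount): Thornfield Outreach 0.3894; Bellamy Literacy 0.3637; Riverside Transit 0.2470.
Unrounded shares: Thornfield Outreach 110,744.24; Bellamy Literacy 103,437.42; Riverside Transit 70,243.34.
Rounded to nearest $5: Thornfield Outreach $110,745; Bellamy Literacy $103,435; Riverside Transit $70,245. Sum = $284,425.
No rounding difference to absorb.

Thornfield Outreach: $110,745 · Bellamy Literacy: $103,435 · Riverside Transit: $70,245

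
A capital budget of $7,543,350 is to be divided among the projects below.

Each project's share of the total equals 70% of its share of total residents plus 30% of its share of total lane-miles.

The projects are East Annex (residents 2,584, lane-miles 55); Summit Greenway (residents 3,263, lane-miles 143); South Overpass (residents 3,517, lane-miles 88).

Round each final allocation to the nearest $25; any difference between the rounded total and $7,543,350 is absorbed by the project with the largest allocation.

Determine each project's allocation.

Totals — residents 9,364, lane-miles 286.
Composite weights (70% residents + 30% lane-miles): East Annex 0.2509; Summit Greenway 0.3939; South Overpass 0.3552.
Pro-rata amounts: East Annex 1,892,306.84; Summit Greenway 2,971,503.11; South Overpass 2,679,540.05.
At nearest $25: East Annex $1,892,300; Summit Greenway $2,971,500; South Overpass $2,679,550. Sum = $7,543,350.
Sum already equals the total — no adjustment.

East Annex: $1,892,300; Summit Greenway: $2,971,500; South Overpass: $2,679,550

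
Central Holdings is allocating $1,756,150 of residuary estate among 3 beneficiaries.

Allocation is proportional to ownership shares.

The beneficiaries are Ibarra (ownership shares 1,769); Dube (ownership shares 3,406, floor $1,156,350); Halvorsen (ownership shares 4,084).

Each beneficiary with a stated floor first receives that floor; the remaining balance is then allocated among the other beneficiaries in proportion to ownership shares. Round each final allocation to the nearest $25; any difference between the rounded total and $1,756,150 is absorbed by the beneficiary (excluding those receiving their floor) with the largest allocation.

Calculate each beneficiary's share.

Fund the minimums — Dube $1,156,350. Remaining pool $599,800.
Remaining pool split over remaining ownership shares 5,853: Ibarra 181,282.45 → $181,275; Halvorsen 418,517.55 → $418,525.

Ibarra: $181,275; Dube: $1,156,350; Halvorsen: $418,525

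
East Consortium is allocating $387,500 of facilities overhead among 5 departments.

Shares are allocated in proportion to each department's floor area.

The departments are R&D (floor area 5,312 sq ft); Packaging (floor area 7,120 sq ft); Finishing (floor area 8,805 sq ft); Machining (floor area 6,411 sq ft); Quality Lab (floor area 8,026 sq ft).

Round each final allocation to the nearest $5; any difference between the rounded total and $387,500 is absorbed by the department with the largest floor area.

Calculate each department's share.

R&D: $57,700; Packaging: $77,340; Finishing: $95,640; Machining: $69,640; Quality Lab: $87,180

Sum of floor area: 5,312 + 7,120 + 8,805 + 6,411 + 8,026 = 35,674.
Pro-rata amounts: R&D 57,700.29; Packaging 77,339.24; Finishing 95,642.13; Machining 69,637.90; Quality Lab 87,180.44.
After rounding ($5): R&D $57,700; Packaging $77,340; Finishing $95,640; Machining $69,640; Quality Lab $87,180. Sum = $387,500.
Rounded total matches; no reconciliation needed.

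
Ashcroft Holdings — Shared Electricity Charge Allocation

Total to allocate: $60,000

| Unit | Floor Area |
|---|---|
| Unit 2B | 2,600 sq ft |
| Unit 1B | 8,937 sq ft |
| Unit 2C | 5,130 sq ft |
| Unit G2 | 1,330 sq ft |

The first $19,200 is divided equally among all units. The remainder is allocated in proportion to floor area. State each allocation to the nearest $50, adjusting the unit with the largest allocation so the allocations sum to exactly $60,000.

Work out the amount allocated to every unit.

First tranche $19,200 split equally: $4,800 each.
Remainder $40,800 by floor area (total 17,997): Unit 2B 5,894.32 → $5,900; Unit 1B 20,260.58 → $20,250; Unit 2C 11,629.94 → $11,650; Unit G2 3,015.17 → $3,000.
Totals: Unit 2B $4,800 + $5,900 = $10,700; Unit 1B $4,800 + $20,250 = $25,050; Unit 2C $4,800 + $11,650 = $16,450; Unit G2 $4,800 + $3,000 = $7,800.

Unit 2B: $10,700; Unit 1B: $25,050; Unit 2C: $16,450; Unit G2: $7,800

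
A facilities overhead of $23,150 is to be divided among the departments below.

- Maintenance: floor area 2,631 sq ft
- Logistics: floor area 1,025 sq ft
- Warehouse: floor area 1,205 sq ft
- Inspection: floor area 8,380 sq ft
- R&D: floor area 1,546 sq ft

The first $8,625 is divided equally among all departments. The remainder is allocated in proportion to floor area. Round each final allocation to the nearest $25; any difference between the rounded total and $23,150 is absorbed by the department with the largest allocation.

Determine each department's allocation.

$8,625 shared equally gives $1,725 per department.
Remainder $14,525 by floor area (total 14,787): Maintenance 2,584.38 → $2,575; Logistics 1,006.84 → $1,000; Warehouse 1,183.65 → $1,175; Inspection 8,231.52 → $8,225; R&D 1,518.61 → $1,525.
Rounding difference +$25 on remainder applied to Inspection.
Totals: Maintenance $1,725 + $2,575 = $4,300; Logistics $1,725 + $1,000 = $2,725; Warehouse $1,725 + $1,175 = $2,900; Inspection $1,725 + $8,250 = $9,975; R&D $1,725 + $1,525 = $3,250.

Maintenance: $4,300 | Logistics: $2,725 | Warehouse: $2,900 | Inspection: $9,975 | R&D: $3,250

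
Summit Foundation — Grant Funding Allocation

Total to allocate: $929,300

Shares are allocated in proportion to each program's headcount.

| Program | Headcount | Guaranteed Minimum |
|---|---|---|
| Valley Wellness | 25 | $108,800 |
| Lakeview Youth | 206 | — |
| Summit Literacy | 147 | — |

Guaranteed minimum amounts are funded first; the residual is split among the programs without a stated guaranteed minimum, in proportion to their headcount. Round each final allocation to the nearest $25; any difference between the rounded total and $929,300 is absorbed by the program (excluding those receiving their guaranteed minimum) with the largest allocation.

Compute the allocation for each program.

Fund the minimums — Valley Wellness $108,800. Balance $820,500.
Balance split over remaining headcount 353: Lakeview Youth 478,818.70 → $478,825; Summit Literacy 341,681.30 → $341,675.

Valley Wellness: $108,800 | Lakeview Youth: $478,825 | Summit Literacy: $341,675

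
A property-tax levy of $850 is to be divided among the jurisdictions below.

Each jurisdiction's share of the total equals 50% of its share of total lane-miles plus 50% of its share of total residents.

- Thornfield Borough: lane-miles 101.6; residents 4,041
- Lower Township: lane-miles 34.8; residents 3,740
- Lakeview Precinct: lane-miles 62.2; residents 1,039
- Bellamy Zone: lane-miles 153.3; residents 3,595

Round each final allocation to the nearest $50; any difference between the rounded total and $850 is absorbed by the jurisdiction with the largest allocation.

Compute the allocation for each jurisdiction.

Totals — lane-miles 351.9, residents 12,415.
Combined weights (50% lane-miles + 50% residents): Thornfield Borough 0.3071; Lower Township 0.2001; Lakeview Precinct 0.1302; Bellamy Zone 0.3626.
Pro-rata amounts: Thornfield Borough 261.04; Lower Township 170.06; Lakeview Precinct 110.69; Bellamy Zone 308.21.
At nearest $50: Thornfield Borough $250; Lower Township $150; Lakeview Precinct $100; Bellamy Zone $300. Sum = $800.
Difference $850 − $800 = +$50 applied to largest allocation (Bellamy Zone): Bellamy Zone becomes $350.

Thornfield Borough: $250 | Lower Township: $150 | Lakeview Precinct: $100 | Bellamy Zone: $350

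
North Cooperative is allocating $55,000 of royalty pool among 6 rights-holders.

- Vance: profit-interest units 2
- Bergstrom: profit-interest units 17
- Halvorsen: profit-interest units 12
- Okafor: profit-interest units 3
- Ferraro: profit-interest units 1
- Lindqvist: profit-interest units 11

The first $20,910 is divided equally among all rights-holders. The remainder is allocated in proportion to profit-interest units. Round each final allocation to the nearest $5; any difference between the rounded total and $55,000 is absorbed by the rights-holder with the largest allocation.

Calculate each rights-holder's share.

First tranche $20,910 split equally: $3,485 each.
Remainder $34,090 by profit-interest units (total 46): Vance 1,482.17 → $1,480; Bergstrom 12,598.48 → $12,600; Halvorsen 8,893.04 → $8,895; Okafor 2,223.26 → $2,225; Ferraro 741.09 → $740; Lindqvist 8,151.96 → $8,150.
Totals: Vance $3,485 + $1,480 = $4,965; Bergstrom $3,485 + $12,600 = $16,085; Halvorsen $3,485 + $8,895 = $12,380; Okafor $3,485 + $2,225 = $5,710; Ferraro $3,485 + $740 = $4,225; Lindqvist $3,485 + $8,150 = $11,635.

Vance: $4,965; Bergstrom: $16,085; Halvorsen: $12,380; Okafor: $5,710; Ferraro: $4,225; Lindqvist: $11,635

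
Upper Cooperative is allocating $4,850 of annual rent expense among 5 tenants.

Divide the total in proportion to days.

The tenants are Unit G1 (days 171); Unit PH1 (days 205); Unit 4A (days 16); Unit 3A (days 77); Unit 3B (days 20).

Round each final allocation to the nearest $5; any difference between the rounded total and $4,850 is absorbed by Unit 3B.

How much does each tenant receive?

Sum of days: 489.
Pro-rata amounts: Unit G1 171/489 × $4,850 = 1,696.01; Unit PH1 205/489 × $4,850 = 2,033.23; Unit 4A 16/489 × $4,850 = 158.69; Unit 3A 77/489 × $4,850 = 763.70; Unit 3B 20/489 × $4,850 = 198.36.
Rounded to nearest $5: Unit G1 $1,695; Unit PH1 $2,035; Unit 4A $160; Unit 3A $765; Unit 3B $200. Sum = $4,855.
Difference $4,850 − $4,855 = −$5 applied to Unit 3B: Unit 3B becomes $195.

Unit G1: $1,695 · Unit PH1: $2,035 · Unit 4A: $160 · Unit 3A: $765 · Unit 3B: $195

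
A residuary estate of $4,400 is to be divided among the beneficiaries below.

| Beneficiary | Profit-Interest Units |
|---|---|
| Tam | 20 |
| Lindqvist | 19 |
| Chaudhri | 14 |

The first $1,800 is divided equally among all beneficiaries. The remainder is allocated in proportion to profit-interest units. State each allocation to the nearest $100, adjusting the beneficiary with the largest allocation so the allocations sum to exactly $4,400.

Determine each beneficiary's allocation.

Tam: $1,600 | Lindqvist: $1,500 | Chaudhri: $1,300

$1,800 shared equally gives $600 per beneficiary.
Remainder $2,600 by profit-interest units (total 53): Tam 981.13 → $1,000; Lindqvist 932.08 → $900; Chaudhri 686.79 → $700.
Totals: Tam $600 + $1,000 = $1,600; Lindqvist $600 + $900 = $1,500; Chaudhri $600 + $700 = $1,300.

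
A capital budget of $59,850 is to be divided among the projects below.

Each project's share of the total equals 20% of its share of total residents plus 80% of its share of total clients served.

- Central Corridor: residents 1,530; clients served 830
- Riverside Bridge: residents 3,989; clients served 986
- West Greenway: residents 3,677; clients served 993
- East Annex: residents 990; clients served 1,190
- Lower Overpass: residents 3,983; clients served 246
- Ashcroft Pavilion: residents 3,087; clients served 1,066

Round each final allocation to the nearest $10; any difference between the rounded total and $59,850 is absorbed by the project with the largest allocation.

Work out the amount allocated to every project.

Totals — residents 17,256, clients served 5,311.
Composite weights (20% residents + 80% clients served): Central Corridor 0.1428; Riverside Bridge 0.1948; West Greenway 0.1922; East Annex 0.1907; Lower Overpass 0.0832; Ashcroft Pavilion 0.1964.
Raw shares: Central Corridor 8,543.98; Riverside Bridge 11,656.09; West Greenway 11,502.78; East Annex 11,414.88; Lower Overpass 4,980.65; Ashcroft Pavilion 11,751.62.
Rounded to nearest $10: Central Corridor $8,540; Riverside Bridge $11,660; West Greenway $11,500; East Annex $11,410; Lower Overpass $4,980; Ashcroft Pavilion $11,750. Sum = $59,840.
Difference $59,850 − $59,840 = +$10 applied to largest allocation (Ashcroft Pavilion): Ashcroft Pavilion becomes $11,760.

Central Corridor: $8,540 · Riverside Bridge: $11,660 · West Greenway: $11,500 · East Annex: $11,410 · Lower Overpass: $4,980 · Ashcroft Pavilion: $11,760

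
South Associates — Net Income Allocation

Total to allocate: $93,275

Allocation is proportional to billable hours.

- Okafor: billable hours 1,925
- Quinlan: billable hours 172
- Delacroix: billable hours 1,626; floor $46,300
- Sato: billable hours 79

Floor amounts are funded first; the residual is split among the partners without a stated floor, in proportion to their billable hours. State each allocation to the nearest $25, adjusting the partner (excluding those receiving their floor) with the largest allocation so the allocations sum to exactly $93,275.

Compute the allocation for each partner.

Okafor: $41,550 · Quinlan: $3,725 · Delacroix: $46,300 · Sato: $1,700

Fund the minimums — Delacroix $46,300. Residual $46,975.
Residual split over remaining billable hours 2,176: Okafor 41,556.47 → $41,550; Quinlan 3,713.10 → $3,725; Sato 1,705.43 → $1,700.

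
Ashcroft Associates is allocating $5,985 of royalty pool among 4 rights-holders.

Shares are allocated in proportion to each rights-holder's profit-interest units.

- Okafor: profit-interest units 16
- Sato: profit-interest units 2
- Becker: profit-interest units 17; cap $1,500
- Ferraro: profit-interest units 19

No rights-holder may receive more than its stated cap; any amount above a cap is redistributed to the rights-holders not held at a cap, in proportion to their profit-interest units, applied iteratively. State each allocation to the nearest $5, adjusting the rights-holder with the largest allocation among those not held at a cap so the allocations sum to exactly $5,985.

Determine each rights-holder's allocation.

Profit-interest units total: 54.
Pro-rata shares before constraints: Okafor 1,773.33; Sato 221.67; Becker 1,884.17; Ferraro 2,105.83.
Capped: Becker ($1,500); balance $4,485 reallocated over remaining profit-interest units 37.
Shares after redistribution: Okafor 1,939.46 → $1,940; Sato 242.43 → $240; Ferraro 2,303.11 → $2,305.

Okafor: $1,940 | Sato: $240 | Becker: $1,500 | Ferraro: $2,305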